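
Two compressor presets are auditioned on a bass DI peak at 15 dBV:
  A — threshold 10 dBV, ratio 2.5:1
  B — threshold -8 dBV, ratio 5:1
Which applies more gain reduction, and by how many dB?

A: overshoot 5 dB → output overshoot 2 dB → GR 3 dB.
B: overshoot 23 dB → output overshoot 4.6 dB → GR 18.4 dB.
Difference: 15.4 dB in favour of B.

B, by 15.4 dB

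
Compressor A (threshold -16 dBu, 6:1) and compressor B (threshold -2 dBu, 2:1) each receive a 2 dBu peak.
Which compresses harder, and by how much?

A: GR = 18 − 18/6 = 15 dB.
B: GR = 4 − 4/2 = 2 dB.
A applies 13 dB more gain reduction.

A, by 13 dB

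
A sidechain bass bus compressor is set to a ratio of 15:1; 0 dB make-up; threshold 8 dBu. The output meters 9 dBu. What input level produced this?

23 dBu

Post-compression overshoot = 9 − 8 = 1 dB.
Input overshoot = R × output overshoot = 15 dB → input = 8 + 15 = 23 dBu.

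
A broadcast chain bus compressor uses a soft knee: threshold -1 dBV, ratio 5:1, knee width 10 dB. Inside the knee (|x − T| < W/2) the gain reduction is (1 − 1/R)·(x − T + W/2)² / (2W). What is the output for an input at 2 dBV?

-0.56 dBV

x − T + W/2 = 2 − (-1) + 5 = 8.
GR = (1 − 1/5) × 8² / 20 = 0.8 × 64 / 20 = 2.56 dB.
Output = 2 − 2.56 = -0.56 dBV.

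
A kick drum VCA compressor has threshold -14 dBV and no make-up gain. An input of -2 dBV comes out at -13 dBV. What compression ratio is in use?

12:1

Input overshoot = -2 − (-14) = 12 dB; output overshoot = -13 − (-14) = 1 dB.
Ratio = 12 / 1 = 12.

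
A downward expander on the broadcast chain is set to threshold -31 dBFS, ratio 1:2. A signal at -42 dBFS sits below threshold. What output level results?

The input is 11 dB below the -31 dBFS threshold.
A 1:2 expander multiplies undershoot by 2: 11 × 2 = 22 dB below threshold.
Output = -31 − 22 = -53 dBFS.

-53 dBFS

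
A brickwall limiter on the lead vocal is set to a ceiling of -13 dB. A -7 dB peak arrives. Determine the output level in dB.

-13 dB

The limiter clamps the peak to its -13 dB ceiling.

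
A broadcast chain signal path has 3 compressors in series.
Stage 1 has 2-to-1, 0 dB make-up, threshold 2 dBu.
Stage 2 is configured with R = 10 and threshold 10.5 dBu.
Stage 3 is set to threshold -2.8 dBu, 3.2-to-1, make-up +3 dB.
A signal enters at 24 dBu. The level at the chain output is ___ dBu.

4.434375 dBu

Stage 1: 24 dBu is 22 dB over 2 dBu; at 2:1 that becomes 11 dB over, giving 13 dBu.
Stage 2: 2.5 dB above 10.5 dBu, reduced 10:1 to 0.25 dB above → 10.75 dBu.
Stage 3: overshoot 13.55 dB → 13.55/3.2 = 4.234375 dB → 1.434375 dBu; +3 dB make-up → 4.434375 dBu.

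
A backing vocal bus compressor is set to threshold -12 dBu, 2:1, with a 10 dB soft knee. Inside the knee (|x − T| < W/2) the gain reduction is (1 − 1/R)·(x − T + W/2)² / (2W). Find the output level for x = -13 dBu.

-13.4 dBu

x − T + W/2 = -13 − (-12) + 5 = 4.
GR = (1 − 1/2) × 4² / 20 = 0.5 × 16 / 20 = 0.4 dB.
Output = -13 − 0.4 = -13.4 dBu.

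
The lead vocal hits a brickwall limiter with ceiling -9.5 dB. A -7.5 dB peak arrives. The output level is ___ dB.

A brickwall limiter is an ∞:1 compressor: any input above the ceiling is clamped to -9.5 dB.

-9.5 dB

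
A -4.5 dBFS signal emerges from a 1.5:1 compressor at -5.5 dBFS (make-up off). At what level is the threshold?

Gain reduction = -4.5 − (-5.5) = 1 dB; output overshoot = GR / (R − 1) = 1 / 0.5 = 2 dB.
Threshold = output − output overshoot = -5.5 − 2 = -7.5 dBFS.

-7.5 dBFS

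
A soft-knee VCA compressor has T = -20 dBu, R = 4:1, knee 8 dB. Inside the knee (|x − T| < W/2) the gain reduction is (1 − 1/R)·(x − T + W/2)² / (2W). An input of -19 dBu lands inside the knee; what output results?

x − T + W/2 = -19 − (-20) + 4 = 5.
GR = (1 − 1/4) × 5² / 16 = 0.75 × 25 / 16 = 1.171875 dB.
Output = -19 − 1.171875 = -20.171875 dBu.

-20.171875 dBu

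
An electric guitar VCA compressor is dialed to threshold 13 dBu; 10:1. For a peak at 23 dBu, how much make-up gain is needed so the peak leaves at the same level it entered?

9 dB

Without make-up, output = threshold + overshoot/10 = 13 + 1 = 14 dBu.
Gap to target: 9 dB.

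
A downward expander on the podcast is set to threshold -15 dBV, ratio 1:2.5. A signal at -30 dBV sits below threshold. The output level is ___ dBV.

Below threshold, a 1:2.5 expander applies gain = (2.5−1)×(T − x) of attenuation.
(2.5−1) × 15 = 22.5 dB, so output = -30 − 22.5 = -52.5 dBV.

-52.5 dBV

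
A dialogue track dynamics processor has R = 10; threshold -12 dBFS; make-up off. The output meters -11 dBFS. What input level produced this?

The compressed level sits -11 − (-12) = 1 dB over threshold.
Input overshoot = R × output overshoot = 10 dB → input = -12 + 10 = -2 dBFS.

-2 dBFS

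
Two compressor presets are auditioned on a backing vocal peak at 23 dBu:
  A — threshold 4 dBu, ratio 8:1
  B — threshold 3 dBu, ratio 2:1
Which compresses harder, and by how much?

A: 19 dB over, compressed to 2.375 dB over, so 16.625 dB of GR.
B: 20 dB over, compressed to 10 dB over, so 10 dB of GR.
A applies 6.625 dB more gain reduction.

A, by 6.625 dB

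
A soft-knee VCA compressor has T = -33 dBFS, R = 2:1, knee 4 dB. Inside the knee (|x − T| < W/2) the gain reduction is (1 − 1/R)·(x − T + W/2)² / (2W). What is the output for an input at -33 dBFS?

x − T + W/2 = -33 − (-33) + 2 = 2.
GR = (1 − 1/2) × 2² / 8 = 0.5 × 4 / 8 = 0.25 dB.
Output = -33 − 0.25 = -33.25 dBFS.

-33.25 dBFS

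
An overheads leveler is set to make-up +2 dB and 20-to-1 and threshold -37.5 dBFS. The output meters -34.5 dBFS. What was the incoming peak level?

-17.5 dBFS

Before make-up, the level was -34.5 − 2 = -36.5 dBFS.
That's 1 dB above the -37.5 dBFS threshold.
Input overshoot = R × output overshoot = 20 dB → input = -37.5 + 20 = -17.5 dBFS.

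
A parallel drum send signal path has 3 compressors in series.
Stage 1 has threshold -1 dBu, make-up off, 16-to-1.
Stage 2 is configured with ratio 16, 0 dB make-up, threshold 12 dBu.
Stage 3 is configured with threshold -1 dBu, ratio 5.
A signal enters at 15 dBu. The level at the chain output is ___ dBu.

Stage 1: overshoot 16 dB → 16/16 = 1 dB → 0 dBu.
Stage 2: 0 dBu ≤ 12 dBu, so stage 2 doesn't engage; output 0 dBu.
Stage 3: 0 dBu is 1 dB over -1 dBu; at 5:1 that becomes 0.2 dB over, giving -0.8 dBu.

-0.8 dBu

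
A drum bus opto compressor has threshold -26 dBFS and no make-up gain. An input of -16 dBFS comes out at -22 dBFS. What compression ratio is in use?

Input overshoot = -16 − (-26) = 10 dB; output overshoot = -22 − (-26) = 4 dB.
Ratio = 10 / 4 = 2.5.

2.5:1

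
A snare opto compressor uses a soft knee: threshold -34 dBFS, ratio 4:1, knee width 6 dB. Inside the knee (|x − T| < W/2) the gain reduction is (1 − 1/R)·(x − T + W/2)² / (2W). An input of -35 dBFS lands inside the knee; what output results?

x − T + W/2 = -35 − (-34) + 3 = 2.
GR = (1 − 1/4) × 2² / 12 = 0.75 × 4 / 12 = 0.25 dB.
Output = -35 − 0.25 = -35.25 dBFS.

-35.25 dBFS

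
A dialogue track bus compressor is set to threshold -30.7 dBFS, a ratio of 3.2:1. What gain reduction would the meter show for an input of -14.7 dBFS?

The signal is 16 dB above threshold.
A 3.2:1 ratio leaves 5 dB of that excess.
So the signal is attenuated by 16 − 5 = 11 dB.

11 dB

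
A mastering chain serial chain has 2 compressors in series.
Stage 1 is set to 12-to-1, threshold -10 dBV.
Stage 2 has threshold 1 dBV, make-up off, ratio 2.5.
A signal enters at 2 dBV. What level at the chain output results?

-9 dBV

Stage 1: overshoot 12 dB → 12/12 = 1 dB → -9 dBV.
Stage 2: -9 dBV is at or below the 1 dBV threshold — no compression; output -9 dBV.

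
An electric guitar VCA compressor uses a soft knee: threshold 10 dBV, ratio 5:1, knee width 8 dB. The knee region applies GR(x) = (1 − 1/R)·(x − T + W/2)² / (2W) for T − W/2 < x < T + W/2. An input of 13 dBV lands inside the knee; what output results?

x − T + W/2 = 13 − 10 + 4 = 7.
GR = (1 − 1/5) × 7² / 16 = 0.8 × 49 / 16 = 2.45 dB.
Output = 13 − 2.45 = 10.55 dBV.

10.55 dBV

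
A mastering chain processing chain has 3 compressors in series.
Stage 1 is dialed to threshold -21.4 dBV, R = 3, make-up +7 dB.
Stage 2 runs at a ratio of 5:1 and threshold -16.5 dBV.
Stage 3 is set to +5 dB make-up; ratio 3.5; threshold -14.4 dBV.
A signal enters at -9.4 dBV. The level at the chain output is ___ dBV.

-10.28 dBV

Stage 1: -9.4 dBV is 12 dB over -21.4 dBV; at 3:1 that becomes 4 dB over, giving -17.4 dBV; +7 dB make-up → -10.4 dBV.
Stage 2: 6.1 dB above -16.5 dBV, reduced 5:1 to 1.22 dB above → -15.28 dBV.
Stage 3: -15.28 dBV ≤ -14.4 dBV, so stage 3 doesn't engage; make-up brings it to -10.28 dBV.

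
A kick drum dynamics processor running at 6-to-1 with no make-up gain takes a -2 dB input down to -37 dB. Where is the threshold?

-44 dB

Gain reduction = -2 − (-37) = 35 dB; output overshoot = GR / (R − 1) = 35 / 5 = 7 dB.
Threshold = output − output overshoot = -37 − 7 = -44 dB.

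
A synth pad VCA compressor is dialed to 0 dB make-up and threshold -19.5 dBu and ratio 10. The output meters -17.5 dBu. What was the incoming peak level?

0.5 dBu

Post-compression overshoot = -17.5 − (-19.5) = 2 dB.
Input overshoot = R × output overshoot = 20 dB → input = -19.5 + 20 = 0.5 dBu.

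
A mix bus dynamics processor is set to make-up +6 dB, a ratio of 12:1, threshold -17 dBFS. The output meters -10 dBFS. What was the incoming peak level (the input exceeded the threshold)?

Remove make-up: -10 − 6 = -16 dBFS.
Post-compression overshoot = -16 − (-17) = 1 dB.
Undo the ratio: input overshoot = 1 × 12 = 12 dB, giving input = -5 dBFS.

-5 dBFS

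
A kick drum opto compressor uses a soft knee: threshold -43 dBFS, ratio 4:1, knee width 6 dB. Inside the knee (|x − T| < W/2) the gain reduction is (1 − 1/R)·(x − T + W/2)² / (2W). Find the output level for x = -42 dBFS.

x − T + W/2 = -42 − (-43) + 3 = 4.
GR = (1 − 1/4) × 4² / 12 = 0.75 × 16 / 12 = 1 dB.
Output = -42 − 1 = -43 dBFS.

-43 dBFS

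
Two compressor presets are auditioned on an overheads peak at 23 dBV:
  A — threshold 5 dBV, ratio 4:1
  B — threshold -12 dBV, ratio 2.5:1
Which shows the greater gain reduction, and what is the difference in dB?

A: overshoot 18 dB → output overshoot 4.5 dB → GR 13.5 dB.
B: overshoot 35 dB → output overshoot 14 dB → GR 21 dB.
B reduces 7.5 dB more.

B, by 7.5 dB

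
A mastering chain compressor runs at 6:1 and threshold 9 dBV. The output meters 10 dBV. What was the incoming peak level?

That's 1 dB above the 9 dBV threshold.
Before 6:1 compression the overshoot was 1 × 6 = 6 dB, so input = 9 + 6 = 15 dBV.

15 dBV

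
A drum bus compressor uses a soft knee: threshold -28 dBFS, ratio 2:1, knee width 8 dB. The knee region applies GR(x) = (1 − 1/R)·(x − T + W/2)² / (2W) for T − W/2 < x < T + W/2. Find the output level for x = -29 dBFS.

x − T + W/2 = -29 − (-28) + 4 = 3.
GR = (1 − 1/2) × 3² / 16 = 0.5 × 9 / 16 = 0.28125 dB.
Output = -29 − 0.28125 = -29.28125 dBFS.

-29.28125 dBFS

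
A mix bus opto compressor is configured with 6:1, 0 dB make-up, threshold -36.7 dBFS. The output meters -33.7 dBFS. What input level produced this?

-18.7 dBFS

That's 3 dB above the -36.7 dBFS threshold.
Input overshoot = R × output overshoot = 18 dB → input = -36.7 + 18 = -18.7 dBFS.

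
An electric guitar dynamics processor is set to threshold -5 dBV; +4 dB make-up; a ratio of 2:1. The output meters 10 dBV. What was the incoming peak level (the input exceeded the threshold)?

17 dBV

Before make-up, the level was 10 − 4 = 6 dBV.
Post-compression overshoot = 6 − (-5) = 11 dB.
Before 2:1 compression the overshoot was 11 × 2 = 22 dB, so input = -5 + 22 = 17 dBV.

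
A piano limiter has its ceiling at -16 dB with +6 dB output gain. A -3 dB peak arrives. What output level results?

A brickwall limiter is an ∞:1 compressor: any input above the ceiling is clamped to -16 dB.
Output gain then adds 6 dB: -16 + 6 = -10 dB.

-10 dB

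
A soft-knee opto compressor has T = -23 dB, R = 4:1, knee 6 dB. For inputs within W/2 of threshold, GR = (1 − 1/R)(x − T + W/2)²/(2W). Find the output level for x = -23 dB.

x − T + W/2 = -23 − (-23) + 3 = 3.
GR = (1 − 1/4) × 3² / 12 = 0.75 × 9 / 12 = 0.5625 dB.
Output = -23 − 0.5625 = -23.5625 dB.

-23.5625 dB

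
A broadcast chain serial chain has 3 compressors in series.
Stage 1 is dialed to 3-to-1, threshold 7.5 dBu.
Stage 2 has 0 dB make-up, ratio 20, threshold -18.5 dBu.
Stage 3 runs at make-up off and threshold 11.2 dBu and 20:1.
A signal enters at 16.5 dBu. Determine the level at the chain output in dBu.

-17.05 dBu

Stage 1: overshoot 9 dB → 9/3 = 3 dB → 10.5 dBu.
Stage 2: overshoot 29 dB → 29/20 = 1.45 dB → -17.05 dBu.
Stage 3: -17.05 dBu ≤ 11.2 dBu, so stage 3 doesn't engage; output -17.05 dBu.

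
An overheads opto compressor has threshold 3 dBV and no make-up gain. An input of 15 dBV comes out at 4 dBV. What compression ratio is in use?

Input overshoot = 15 − 3 = 12 dB; output overshoot = 4 − 3 = 1 dB.
Ratio = 12 / 1 = 12.

12:1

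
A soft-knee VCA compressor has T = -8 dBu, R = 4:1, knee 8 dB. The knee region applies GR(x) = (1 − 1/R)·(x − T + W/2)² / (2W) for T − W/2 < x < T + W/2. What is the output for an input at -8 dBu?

x − T + W/2 = -8 − (-8) + 4 = 4.
GR = (1 − 1/4) × 4² / 16 = 0.75 × 16 / 16 = 0.75 dB.
Output = -8 − 0.75 = -8.75 dBu.

-8.75 dBu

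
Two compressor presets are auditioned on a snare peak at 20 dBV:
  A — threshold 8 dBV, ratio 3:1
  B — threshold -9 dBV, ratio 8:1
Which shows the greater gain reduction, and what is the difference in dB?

A: overshoot 12 dB → output overshoot 4 dB → GR 8 dB.
B: overshoot 29 dB → output overshoot 3.625 dB → GR 25.375 dB.
Difference: 17.375 dB in favour of B.

B, by 17.375 dB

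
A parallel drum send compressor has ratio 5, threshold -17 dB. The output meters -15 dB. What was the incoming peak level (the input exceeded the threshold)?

-7 dB

That's 2 dB above the -17 dB threshold.
Input overshoot = R × output overshoot = 10 dB → input = -17 + 10 = -7 dB.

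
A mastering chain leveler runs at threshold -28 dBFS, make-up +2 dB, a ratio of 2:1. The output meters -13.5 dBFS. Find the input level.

-3 dBFS

Before make-up, the level was -13.5 − 2 = -15.5 dBFS.
Post-compression overshoot = -15.5 − (-28) = 12.5 dB.
Before 2:1 compression the overshoot was 12.5 × 2 = 25 dB, so input = -28 + 25 = -3 dBFS.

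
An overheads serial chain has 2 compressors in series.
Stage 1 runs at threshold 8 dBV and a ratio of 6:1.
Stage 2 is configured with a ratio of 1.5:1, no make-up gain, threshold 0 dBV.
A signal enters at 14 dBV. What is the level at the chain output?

6 dBV

Stage 1: overshoot 6 dB → 6/6 = 1 dB → 9 dBV.
Stage 2: overshoot 9 dB → 9/1.5 = 6 dB → 6 dBV.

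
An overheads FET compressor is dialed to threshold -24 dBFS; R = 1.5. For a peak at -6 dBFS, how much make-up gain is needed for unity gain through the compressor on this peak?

Without make-up, output = threshold + overshoot/1.5 = -24 + 12 = -12 dBFS.
Gap to target: 6 dB.

6 dB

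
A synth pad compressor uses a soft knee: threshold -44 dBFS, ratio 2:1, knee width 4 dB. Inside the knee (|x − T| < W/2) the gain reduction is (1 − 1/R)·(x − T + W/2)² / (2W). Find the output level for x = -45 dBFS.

x − T + W/2 = -45 − (-44) + 2 = 1.
GR = (1 − 1/2) × 1² / 8 = 0.5 × 1 / 8 = 0.0625 dB.
Output = -45 − 0.0625 = -45.0625 dBFS.

-45.0625 dBFS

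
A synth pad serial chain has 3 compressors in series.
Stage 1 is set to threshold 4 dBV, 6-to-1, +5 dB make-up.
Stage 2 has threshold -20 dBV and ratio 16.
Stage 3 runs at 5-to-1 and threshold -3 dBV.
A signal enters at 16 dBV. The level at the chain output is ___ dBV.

Stage 1: 16 dBV is 12 dB over 4 dBV; at 6:1 that becomes 2 dB over, giving 6 dBV; +5 dB make-up → 11 dBV.
Stage 2: 31 dB above -20 dBV, reduced 16:1 to 1.9375 dB above → -18.0625 dBV.
Stage 3: below threshold (-18.0625 ≤ -3); passes unchanged; output -18.0625 dBV.

-18.0625 dBV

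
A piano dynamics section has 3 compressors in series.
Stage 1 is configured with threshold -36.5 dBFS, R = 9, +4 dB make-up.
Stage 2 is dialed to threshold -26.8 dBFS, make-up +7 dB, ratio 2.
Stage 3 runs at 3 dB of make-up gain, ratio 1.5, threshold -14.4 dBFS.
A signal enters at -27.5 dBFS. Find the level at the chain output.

Stage 1: -27.5 dBFS is 9 dB over -36.5 dBFS; at 9:1 that becomes 1 dB over, giving -35.5 dBFS; +4 dB make-up → -31.5 dBFS.
Stage 2: -31.5 dBFS is at or below the -26.8 dBFS threshold — no compression; make-up brings it to -24.5 dBFS.
Stage 3: -24.5 dBFS is at or below the -14.4 dBFS threshold — no compression; make-up brings it to -21.5 dBFS.

-21.5 dBFS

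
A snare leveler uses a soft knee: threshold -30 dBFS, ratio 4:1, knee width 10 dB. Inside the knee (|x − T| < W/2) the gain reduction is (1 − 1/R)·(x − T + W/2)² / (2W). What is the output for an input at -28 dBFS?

x − T + W/2 = -28 − (-30) + 5 = 7.
GR = (1 − 1/4) × 7² / 20 = 0.75 × 49 / 20 = 1.8375 dB.
Output = -28 − 1.8375 = -29.8375 dBFS.

-29.8375 dBFS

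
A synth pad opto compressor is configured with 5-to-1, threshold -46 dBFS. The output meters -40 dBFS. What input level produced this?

-16 dBFS

That's 6 dB above the -46 dBFS threshold.
Input overshoot = R × output overshoot = 30 dB → input = -46 + 30 = -16 dBFS.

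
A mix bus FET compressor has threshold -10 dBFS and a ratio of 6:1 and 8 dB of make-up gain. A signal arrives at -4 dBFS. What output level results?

-4 dBFS sits 6 dB over threshold.
6:1 compression reduces that to 6/6 = 1 dB over.
Output = -10 + 1 = -9 dBFS; make-up adds 8 dB, giving -1 dBFS.

-1 dBFS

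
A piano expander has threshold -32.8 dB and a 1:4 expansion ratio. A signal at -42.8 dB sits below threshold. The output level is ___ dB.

-72.8 dB

Below threshold, a 1:4 expander applies gain = (4−1)×(T − x) of attenuation.
(4−1) × 10 = 30 dB, so output = -42.8 − 30 = -72.8 dB.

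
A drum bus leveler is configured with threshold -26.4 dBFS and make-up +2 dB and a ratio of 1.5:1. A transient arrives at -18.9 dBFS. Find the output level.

-19.4 dBFS

-18.9 dBFS sits 7.5 dB over threshold.
The 7.5 dB excess becomes 5 dB after 1.5:1 reduction.
That puts the output at -21.4 dBFS; make-up adds 2 dB, giving -19.4 dBFS.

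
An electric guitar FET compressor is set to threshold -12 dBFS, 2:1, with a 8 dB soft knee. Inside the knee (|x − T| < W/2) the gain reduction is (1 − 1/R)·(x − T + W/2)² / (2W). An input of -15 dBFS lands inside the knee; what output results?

x − T + W/2 = -15 − (-12) + 4 = 1.
GR = (1 − 1/2) × 1² / 16 = 0.5 × 1 / 16 = 0.03125 dB.
Output = -15 − 0.03125 = -15.03125 dBFS.

-15.03125 dBFS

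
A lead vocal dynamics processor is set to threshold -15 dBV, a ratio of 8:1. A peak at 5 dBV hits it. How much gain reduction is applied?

17.5 dB

Overshoot = 5 − (-15) = 20 dB.
At 8:1, output sits 20/8 = 2.5 dB above threshold.
Gain reduction = 20 − 2.5 = 17.5 dB.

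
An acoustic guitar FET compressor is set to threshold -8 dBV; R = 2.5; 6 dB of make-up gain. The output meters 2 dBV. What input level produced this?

2 dBV

Before make-up, the level was 2 − 6 = -4 dBV.
The compressed level sits -4 − (-8) = 4 dB over threshold.
Undo the ratio: input overshoot = 4 × 2.5 = 10 dB, giving input = 2 dBV.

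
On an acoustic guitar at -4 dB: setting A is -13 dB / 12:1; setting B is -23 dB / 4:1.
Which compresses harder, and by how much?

B, by 6 dB

A: 9 dB over, compressed to 0.75 dB over, so 8.25 dB of GR.
B: 19 dB over, compressed to 4.75 dB over, so 14.25 dB of GR.
B reduces 6 dB more.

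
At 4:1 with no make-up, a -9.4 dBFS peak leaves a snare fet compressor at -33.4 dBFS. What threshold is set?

Gain reduction = -9.4 − (-33.4) = 24 dB; output overshoot = GR / (R − 1) = 24 / 3 = 8 dB.
Threshold = output − output overshoot = -33.4 − 8 = -41.4 dBFS.

-41.4 dBFS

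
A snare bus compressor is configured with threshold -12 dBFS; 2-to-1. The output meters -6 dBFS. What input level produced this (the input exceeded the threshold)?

That's 6 dB above the -12 dBFS threshold.
Before 2:1 compression the overshoot was 6 × 2 = 12 dB, so input = -12 + 12 = 0 dBFS.

0 dBFS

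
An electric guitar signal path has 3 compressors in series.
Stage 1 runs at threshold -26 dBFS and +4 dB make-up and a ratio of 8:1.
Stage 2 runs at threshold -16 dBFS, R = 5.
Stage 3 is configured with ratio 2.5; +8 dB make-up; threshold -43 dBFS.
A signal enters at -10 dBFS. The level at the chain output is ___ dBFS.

Stage 1: overshoot 16 dB → 16/8 = 2 dB → -24 dBFS; +4 dB make-up → -20 dBFS.
Stage 2: below threshold (-20 ≤ -16); passes unchanged; output -20 dBFS.
Stage 3: -20 dBFS is 23 dB over -43 dBFS; at 2.5:1 that becomes 9.2 dB over, giving -33.8 dBFS; +8 dB make-up → -25.8 dBFS.

-25.8 dBFS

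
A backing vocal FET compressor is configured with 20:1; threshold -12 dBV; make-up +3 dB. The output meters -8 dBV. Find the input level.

Stripping the +3 dB make-up gives -11 dBV at the gain stage.
Post-compression overshoot = -11 − (-12) = 1 dB.
Before 20:1 compression the overshoot was 1 × 20 = 20 dB, so input = -12 + 20 = 8 dBV.

8 dBV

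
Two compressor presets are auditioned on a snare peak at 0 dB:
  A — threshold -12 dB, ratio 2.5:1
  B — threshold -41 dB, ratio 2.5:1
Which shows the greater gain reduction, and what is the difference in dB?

B, by 17.4 dB

A: 12 dB over, compressed to 4.8 dB over, so 7.2 dB of GR.
B: 41 dB over, compressed to 16.4 dB over, so 24.6 dB of GR.
B reduces 17.4 dB more.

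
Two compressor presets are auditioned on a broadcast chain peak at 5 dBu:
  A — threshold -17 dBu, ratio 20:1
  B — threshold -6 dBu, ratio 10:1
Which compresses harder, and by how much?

A, by 11 dB

A: GR = 22 − 22/20 = 20.9 dB.
B: GR = 11 − 11/10 = 9.9 dB.
Difference: 11 dB in favour of A.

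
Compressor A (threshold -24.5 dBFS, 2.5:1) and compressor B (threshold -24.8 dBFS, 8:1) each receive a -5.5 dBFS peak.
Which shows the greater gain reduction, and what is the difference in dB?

B, by 5.4875 dB

A: overshoot 19 dB → output overshoot 7.6 dB → GR 11.4 dB.
B: overshoot 19.3 dB → output overshoot 2.4125 dB → GR 16.8875 dB.
Difference: 5.4875 dB in favour of B.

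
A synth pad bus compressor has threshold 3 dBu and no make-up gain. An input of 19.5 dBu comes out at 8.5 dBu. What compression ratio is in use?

3:1

Input overshoot = 19.5 − 3 = 16.5 dB; output overshoot = 8.5 − 3 = 5.5 dB.
Ratio = 16.5 / 5.5 = 3.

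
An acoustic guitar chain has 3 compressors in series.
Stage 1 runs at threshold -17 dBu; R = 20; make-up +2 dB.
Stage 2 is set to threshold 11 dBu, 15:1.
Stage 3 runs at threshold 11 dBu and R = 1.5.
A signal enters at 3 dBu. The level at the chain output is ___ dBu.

Stage 1: overshoot 20 dB → 20/20 = 1 dB → -16 dBu; +2 dB make-up → -14 dBu.
Stage 2: -14 dBu is at or below the 11 dBu threshold — no compression; output -14 dBu.
Stage 3: below threshold (-14 ≤ 11); passes unchanged; output -14 dBu.

-14 dBu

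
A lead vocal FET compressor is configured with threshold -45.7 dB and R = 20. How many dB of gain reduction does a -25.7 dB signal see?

19 dB

Overshoot = -25.7 − (-45.7) = 20 dB.
After 20:1 compression the overshoot becomes 20/20 = 1 dB.
Gain reduction = 20 − 1 = 19 dB.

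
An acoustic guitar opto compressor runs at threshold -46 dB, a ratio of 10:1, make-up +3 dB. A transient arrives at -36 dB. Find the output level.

-36 dB sits 10 dB over threshold.
At 10:1 the overshoot is divided by 10, leaving 1 dB above threshold.
That puts the output at -45 dB; make-up adds 3 dB, giving -42 dB.

-42 dB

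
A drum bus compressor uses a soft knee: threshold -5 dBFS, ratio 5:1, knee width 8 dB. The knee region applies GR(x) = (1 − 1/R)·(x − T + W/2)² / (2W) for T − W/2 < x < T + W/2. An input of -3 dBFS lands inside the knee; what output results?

-4.8 dBFS

x − T + W/2 = -3 − (-5) + 4 = 6.
GR = (1 − 1/5) × 6² / 16 = 0.8 × 36 / 16 = 1.8 dB.
Output = -3 − 1.8 = -4.8 dBFS.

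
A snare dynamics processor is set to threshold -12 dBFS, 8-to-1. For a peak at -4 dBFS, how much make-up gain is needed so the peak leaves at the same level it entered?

Overshoot 8 dB → 8/8 = 1 dB after compression, so the compressed level is -12 + 1 = -11 dBFS.
Make-up = target − compressed = -4 − (-11) = 7 dB.

7 dB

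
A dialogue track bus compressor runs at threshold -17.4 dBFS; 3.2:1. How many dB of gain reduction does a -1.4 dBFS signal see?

-1.4 dBFS exceeds the threshold by 16 dB.
After 3.2:1 compression the overshoot becomes 16/3.2 = 5 dB.
Gain reduction = 16 − 5 = 11 dB.

11 dB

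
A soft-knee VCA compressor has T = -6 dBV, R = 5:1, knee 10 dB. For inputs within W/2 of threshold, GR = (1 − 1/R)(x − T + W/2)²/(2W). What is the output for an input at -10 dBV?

x − T + W/2 = -10 − (-6) + 5 = 1.
GR = (1 − 1/5) × 1² / 20 = 0.8 × 1 / 20 = 0.04 dB.
Output = -10 − 0.04 = -10.04 dBV.

-10.04 dBV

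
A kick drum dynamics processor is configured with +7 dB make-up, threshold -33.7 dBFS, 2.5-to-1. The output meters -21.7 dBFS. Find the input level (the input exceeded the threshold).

Remove make-up: -21.7 − 7 = -28.7 dBFS.
Post-compression overshoot = -28.7 − (-33.7) = 5 dB.
Input overshoot = R × output overshoot = 12.5 dB → input = -33.7 + 12.5 = -21.2 dBFS.

-21.2 dBFS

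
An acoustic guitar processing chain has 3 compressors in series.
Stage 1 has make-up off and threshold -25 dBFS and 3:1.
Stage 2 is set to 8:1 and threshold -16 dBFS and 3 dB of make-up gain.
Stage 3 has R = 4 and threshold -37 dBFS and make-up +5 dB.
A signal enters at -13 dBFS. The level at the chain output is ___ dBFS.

-27.25 dBFS

Stage 1: 12 dB above -25 dBFS, reduced 3:1 to 4 dB above → -21 dBFS.
Stage 2: below threshold (-21 ≤ -16); passes unchanged; make-up brings it to -18 dBFS.
Stage 3: overshoot 19 dB → 19/4 = 4.75 dB → -32.25 dBFS; +5 dB make-up → -27.25 dBFS.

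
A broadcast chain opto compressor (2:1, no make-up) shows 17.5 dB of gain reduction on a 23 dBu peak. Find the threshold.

-12 dBu

Input is 35 dB above T (since output overshoot × R = input overshoot: (5.5 − T)·2 = 23 − T gives T = -12 dBu).
Check: -12 + (23 − (-12))/2 = -12 + 17.5 = 5.5 dBu. ✓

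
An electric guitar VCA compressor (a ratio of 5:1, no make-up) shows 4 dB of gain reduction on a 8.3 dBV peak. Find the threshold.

3.3 dBV

Input is 5 dB above T (since output overshoot × R = input overshoot: (4.3 − T)·5 = 8.3 − T gives T = 3.3 dBV).
Check: 3.3 + (8.3 − 3.3)/5 = 3.3 + 1 = 4.3 dBV. ✓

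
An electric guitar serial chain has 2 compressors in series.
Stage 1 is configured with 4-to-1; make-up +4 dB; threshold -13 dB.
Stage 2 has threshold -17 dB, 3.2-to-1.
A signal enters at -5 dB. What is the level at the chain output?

-13.875 dB

Stage 1: overshoot 8 dB → 8/4 = 2 dB → -11 dB; +4 dB make-up → -7 dB.
Stage 2: -7 dB is 10 dB over -17 dB; at 3.2:1 that becomes 3.125 dB over, giving -13.875 dB.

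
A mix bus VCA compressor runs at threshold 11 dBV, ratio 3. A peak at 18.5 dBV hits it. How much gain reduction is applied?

5 dB

18.5 dBV exceeds the threshold by 7.5 dB.
After 3:1 compression the overshoot becomes 7.5/3 = 2.5 dB.
Gain reduction = 7.5 − 2.5 = 5 dB.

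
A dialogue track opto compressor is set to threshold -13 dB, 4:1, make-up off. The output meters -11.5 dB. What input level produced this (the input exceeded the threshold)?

-7 dB

The compressed level sits -11.5 − (-13) = 1.5 dB over threshold.
Undo the ratio: input overshoot = 1.5 × 4 = 6 dB, giving input = -7 dB.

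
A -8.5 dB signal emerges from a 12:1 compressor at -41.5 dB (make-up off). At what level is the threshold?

Let T be the threshold. Output overshoot = (input overshoot)/R, so -41.5 − T = (-8.5 − T)/12.
12·(-41.5 − T) = -8.5 − T → 11·T = -498 − (-8.5) = -489.5.
T = -489.5/11 = -44.5 dB.

-44.5 dB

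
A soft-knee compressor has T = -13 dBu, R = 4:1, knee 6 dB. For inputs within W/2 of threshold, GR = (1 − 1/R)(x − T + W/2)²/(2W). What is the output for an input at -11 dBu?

-12.5625 dBu

x − T + W/2 = -11 − (-13) + 3 = 5.
GR = (1 − 1/4) × 5² / 12 = 0.75 × 25 / 12 = 1.5625 dB.
Output = -11 − 1.5625 = -12.5625 dBu.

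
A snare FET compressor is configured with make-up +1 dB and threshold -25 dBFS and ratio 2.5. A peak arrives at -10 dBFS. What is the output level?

-18 dBFS

-10 dBFS sits 15 dB over threshold.
The 15 dB excess becomes 6 dB after 2.5:1 reduction.
Output = -25 + 6 = -19 dBFS; make-up adds 1 dB, giving -18 dBFS.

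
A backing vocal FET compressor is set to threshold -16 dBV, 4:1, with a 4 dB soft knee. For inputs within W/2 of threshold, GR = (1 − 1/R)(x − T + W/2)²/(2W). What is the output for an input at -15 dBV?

x − T + W/2 = -15 − (-16) + 2 = 3.
GR = (1 − 1/4) × 3² / 8 = 0.75 × 9 / 8 = 0.84375 dB.
Output = -15 − 0.84375 = -15.84375 dBV.

-15.84375 dBV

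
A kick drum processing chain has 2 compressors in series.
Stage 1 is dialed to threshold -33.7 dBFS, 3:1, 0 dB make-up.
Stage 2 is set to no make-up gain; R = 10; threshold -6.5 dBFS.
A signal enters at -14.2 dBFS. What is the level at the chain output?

-27.2 dBFS

Stage 1: overshoot 19.5 dB → 19.5/3 = 6.5 dB → -27.2 dBFS.
Stage 2: -27.2 dBFS is at or below the -6.5 dBFS threshold — no compression; output -27.2 dBFS.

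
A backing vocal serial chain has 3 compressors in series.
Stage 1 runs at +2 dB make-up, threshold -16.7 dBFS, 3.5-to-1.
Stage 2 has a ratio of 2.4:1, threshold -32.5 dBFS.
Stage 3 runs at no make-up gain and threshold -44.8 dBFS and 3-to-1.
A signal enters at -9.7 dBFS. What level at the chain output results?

Stage 1: 7 dB above -16.7 dBFS, reduced 3.5:1 to 2 dB above → -14.7 dBFS; +2 dB make-up → -12.7 dBFS.
Stage 2: 19.8 dB above -32.5 dBFS, reduced 2.4:1 to 8.25 dB above → -24.25 dBFS.
Stage 3: 20.55 dB above -44.8 dBFS, reduced 3:1 to 6.85 dB above → -37.95 dBFS.

-37.95 dBFS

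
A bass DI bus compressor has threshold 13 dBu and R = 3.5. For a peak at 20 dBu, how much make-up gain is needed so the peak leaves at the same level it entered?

Overshoot 7 dB → 7/3.5 = 2 dB after compression, so the compressed level is 13 + 2 = 15 dBu.
Make-up = target − compressed = 20 − 15 = 5 dB.

5 dB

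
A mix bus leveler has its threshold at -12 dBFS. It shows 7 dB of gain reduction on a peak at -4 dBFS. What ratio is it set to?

Input overshoot = -4 − (-12) = 8 dB.
Output overshoot = 8 − 7 = 1 dB.
Ratio = input overshoot / output overshoot = 8 / 1 = 8.

8:1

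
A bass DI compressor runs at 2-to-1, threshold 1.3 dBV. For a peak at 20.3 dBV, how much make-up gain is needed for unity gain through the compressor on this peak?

Overshoot 19 dB → 19/2 = 9.5 dB after compression, so the compressed level is 1.3 + 9.5 = 10.8 dBV.
Make-up = target − compressed = 20.3 − 10.8 = 9.5 dB.

9.5 dB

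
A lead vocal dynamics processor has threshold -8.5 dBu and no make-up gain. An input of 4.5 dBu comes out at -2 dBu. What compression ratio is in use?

2:1

Input overshoot = 4.5 − (-8.5) = 13 dB; output overshoot = -2 − (-8.5) = 6.5 dB.
Ratio = 13 / 6.5 = 2.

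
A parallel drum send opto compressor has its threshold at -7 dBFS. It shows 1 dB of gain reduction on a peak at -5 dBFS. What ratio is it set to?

2:1

Input overshoot = -5 − (-7) = 2 dB.
Output overshoot = 2 − 1 = 1 dB.
Ratio = input overshoot / output overshoot = 2 / 1 = 2.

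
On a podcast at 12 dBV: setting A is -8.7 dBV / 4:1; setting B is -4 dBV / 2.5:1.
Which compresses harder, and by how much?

A: GR = 20.7 − 20.7/4 = 15.525 dB.
B: GR = 16 − 16/2.5 = 9.6 dB.
A reduces 5.925 dB more.

A, by 5.925 dB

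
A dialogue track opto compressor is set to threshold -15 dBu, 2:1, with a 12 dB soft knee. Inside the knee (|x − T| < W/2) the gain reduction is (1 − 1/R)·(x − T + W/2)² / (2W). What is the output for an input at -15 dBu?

-15.75 dBu

x − T + W/2 = -15 − (-15) + 6 = 6.
GR = (1 − 1/2) × 6² / 24 = 0.5 × 36 / 24 = 0.75 dB.
Output = -15 − 0.75 = -15.75 dBu.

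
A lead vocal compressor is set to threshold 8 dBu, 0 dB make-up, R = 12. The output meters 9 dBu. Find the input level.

The compressed level sits 9 − 8 = 1 dB over threshold.
Input overshoot = R × output overshoot = 12 dB → input = 8 + 12 = 20 dBu.

20 dBu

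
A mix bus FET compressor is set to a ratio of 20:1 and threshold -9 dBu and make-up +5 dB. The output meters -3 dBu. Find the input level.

11 dBu

Before make-up, the level was -3 − 5 = -8 dBu.
That's 1 dB above the -9 dBu threshold.
Input overshoot = R × output overshoot = 20 dB → input = -9 + 20 = 11 dBu.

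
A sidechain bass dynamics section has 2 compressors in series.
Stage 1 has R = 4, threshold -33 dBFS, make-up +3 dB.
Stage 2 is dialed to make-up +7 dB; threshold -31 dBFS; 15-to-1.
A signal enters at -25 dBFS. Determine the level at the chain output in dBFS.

Stage 1: -25 dBFS is 8 dB over -33 dBFS; at 4:1 that becomes 2 dB over, giving -31 dBFS; +3 dB make-up → -28 dBFS.
Stage 2: -28 dBFS is 3 dB over -31 dBFS; at 15:1 that becomes 0.2 dB over, giving -30.8 dBFS; +7 dB make-up → -23.8 dBFS.

-23.8 dBFS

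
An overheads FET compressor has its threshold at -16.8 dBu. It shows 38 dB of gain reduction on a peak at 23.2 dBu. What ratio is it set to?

Input overshoot = 23.2 − (-16.8) = 40 dB.
Output overshoot = 40 − 38 = 2 dB.
Ratio = input overshoot / output overshoot = 40 / 2 = 20.

20:1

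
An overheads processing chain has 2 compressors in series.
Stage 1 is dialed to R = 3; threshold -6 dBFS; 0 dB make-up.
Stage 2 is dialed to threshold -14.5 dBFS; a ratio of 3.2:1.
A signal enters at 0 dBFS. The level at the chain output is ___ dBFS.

-11.21875 dBFS

Stage 1: 0 dBFS is 6 dB over -6 dBFS; at 3:1 that becomes 2 dB over, giving -4 dBFS.
Stage 2: overshoot 10.5 dB → 10.5/3.2 = 3.28125 dB → -11.21875 dBFS.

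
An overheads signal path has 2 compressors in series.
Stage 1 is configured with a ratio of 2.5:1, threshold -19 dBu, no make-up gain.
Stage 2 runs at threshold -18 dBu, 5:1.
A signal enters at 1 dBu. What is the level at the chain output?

Stage 1: 20 dB above -19 dBu, reduced 2.5:1 to 8 dB above → -11 dBu.
Stage 2: 7 dB above -18 dBu, reduced 5:1 to 1.4 dB above → -16.6 dBu.

-16.6 dBu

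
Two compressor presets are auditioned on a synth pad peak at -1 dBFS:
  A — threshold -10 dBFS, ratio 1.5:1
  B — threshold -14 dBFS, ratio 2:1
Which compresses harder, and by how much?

B, by 3.5 dB

A: overshoot 9 dB → output overshoot 6 dB → GR 3 dB.
B: overshoot 13 dB → output overshoot 6.5 dB → GR 6.5 dB.
B reduces 3.5 dB more.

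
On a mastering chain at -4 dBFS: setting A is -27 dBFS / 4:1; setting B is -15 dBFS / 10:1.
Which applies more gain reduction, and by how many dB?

A, by 7.35 dB

A: 23 dB over, compressed to 5.75 dB over, so 17.25 dB of GR.
B: 11 dB over, compressed to 1.1 dB over, so 9.9 dB of GR.
A applies 7.35 dB more gain reduction.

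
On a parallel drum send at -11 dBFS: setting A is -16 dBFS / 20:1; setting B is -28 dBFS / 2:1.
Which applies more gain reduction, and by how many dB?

A: GR = 5 − 5/20 = 4.75 dB.
B: GR = 17 − 17/2 = 8.5 dB.
B applies 3.75 dB more gain reduction.

B, by 3.75 dB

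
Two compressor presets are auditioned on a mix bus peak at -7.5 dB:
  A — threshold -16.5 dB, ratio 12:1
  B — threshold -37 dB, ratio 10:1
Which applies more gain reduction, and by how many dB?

A: GR = 9 − 9/12 = 8.25 dB.
B: GR = 29.5 − 29.5/10 = 26.55 dB.
Difference: 18.3 dB in favour of B.

B, by 18.3 dB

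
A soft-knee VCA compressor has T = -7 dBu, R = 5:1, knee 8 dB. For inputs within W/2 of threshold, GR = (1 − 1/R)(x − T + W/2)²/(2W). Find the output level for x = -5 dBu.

x − T + W/2 = -5 − (-7) + 4 = 6.
GR = (1 − 1/5) × 6² / 16 = 0.8 × 36 / 16 = 1.8 dB.
Output = -5 − 1.8 = -6.8 dBu.

-6.8 dBu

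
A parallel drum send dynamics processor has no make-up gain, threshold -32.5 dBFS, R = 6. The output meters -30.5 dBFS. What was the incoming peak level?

That's 2 dB above the -32.5 dBFS threshold.
Input overshoot = R × output overshoot = 12 dB → input = -32.5 + 12 = -20.5 dBFS.

-20.5 dBFS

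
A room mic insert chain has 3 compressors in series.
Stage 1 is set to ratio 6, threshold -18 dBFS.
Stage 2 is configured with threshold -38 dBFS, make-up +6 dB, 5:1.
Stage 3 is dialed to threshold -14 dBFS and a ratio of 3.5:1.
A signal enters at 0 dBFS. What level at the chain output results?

-27.4 dBFS

Stage 1: 0 dBFS is 18 dB over -18 dBFS; at 6:1 that becomes 3 dB over, giving -15 dBFS.
Stage 2: -15 dBFS is 23 dB over -38 dBFS; at 5:1 that becomes 4.6 dB over, giving -33.4 dBFS; +6 dB make-up → -27.4 dBFS.
Stage 3: -27.4 dBFS is at or below the -14 dBFS threshold — no compression; output -27.4 dBFS.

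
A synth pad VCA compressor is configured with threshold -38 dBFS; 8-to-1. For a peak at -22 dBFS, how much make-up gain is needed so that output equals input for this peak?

Without make-up, output = threshold + overshoot/8 = -38 + 2 = -36 dBFS.
Gap to target: 14 dB.

14 dB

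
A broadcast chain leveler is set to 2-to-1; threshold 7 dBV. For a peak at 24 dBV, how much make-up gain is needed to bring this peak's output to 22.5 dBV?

7 dB

Overshoot 17 dB → 17/2 = 8.5 dB after compression, so the compressed level is 7 + 8.5 = 15.5 dBV.
Make-up = target − compressed = 22.5 − 15.5 = 7 dB.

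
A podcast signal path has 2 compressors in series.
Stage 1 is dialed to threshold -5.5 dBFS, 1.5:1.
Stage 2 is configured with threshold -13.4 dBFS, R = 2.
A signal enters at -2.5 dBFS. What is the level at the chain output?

-8.45 dBFS

Stage 1: 3 dB above -5.5 dBFS, reduced 1.5:1 to 2 dB above → -3.5 dBFS.
Stage 2: overshoot 9.9 dB → 9.9/2 = 4.95 dB → -8.45 dBFS.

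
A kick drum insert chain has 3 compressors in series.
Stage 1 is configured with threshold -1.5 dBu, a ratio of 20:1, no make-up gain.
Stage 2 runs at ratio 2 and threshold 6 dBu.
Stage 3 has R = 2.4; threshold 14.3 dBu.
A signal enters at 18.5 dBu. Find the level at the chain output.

Stage 1: 20 dB above -1.5 dBu, reduced 20:1 to 1 dB above → -0.5 dBu.
Stage 2: -0.5 dBu is at or below the 6 dBu threshold — no compression; output -0.5 dBu.
Stage 3: -0.5 dBu is at or below the 14.3 dBu threshold — no compression; output -0.5 dBu.

-0.5 dBu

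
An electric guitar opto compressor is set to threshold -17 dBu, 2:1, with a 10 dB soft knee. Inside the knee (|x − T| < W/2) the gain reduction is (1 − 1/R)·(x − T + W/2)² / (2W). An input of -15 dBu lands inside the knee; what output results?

x − T + W/2 = -15 − (-17) + 5 = 7.
GR = (1 − 1/2) × 7² / 20 = 0.5 × 49 / 20 = 1.225 dB.
Output = -15 − 1.225 = -16.225 dBu.

-16.225 dBu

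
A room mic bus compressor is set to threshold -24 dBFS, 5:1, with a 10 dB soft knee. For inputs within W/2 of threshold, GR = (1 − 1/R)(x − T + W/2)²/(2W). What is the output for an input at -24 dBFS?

-25 dBFS

x − T + W/2 = -24 − (-24) + 5 = 5.
GR = (1 − 1/5) × 5² / 20 = 0.8 × 25 / 20 = 1 dB.
Output = -24 − 1 = -25 dBFS.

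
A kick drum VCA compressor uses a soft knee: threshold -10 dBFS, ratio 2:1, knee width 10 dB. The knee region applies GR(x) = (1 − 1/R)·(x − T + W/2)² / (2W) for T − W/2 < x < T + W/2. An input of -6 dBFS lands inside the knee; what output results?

x − T + W/2 = -6 − (-10) + 5 = 9.
GR = (1 − 1/2) × 9² / 20 = 0.5 × 81 / 20 = 2.025 dB.
Output = -6 − 2.025 = -8.025 dBFS.

-8.025 dBFS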